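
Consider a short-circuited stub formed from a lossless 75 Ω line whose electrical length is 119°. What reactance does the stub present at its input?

X_in ≈ -135 Ω (capacitive)

tan(βl) = -1.8
For a short-circuited stub, Z_in = jZ_0·tan(βl)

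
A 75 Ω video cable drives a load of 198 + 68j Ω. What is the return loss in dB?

Γ = (123 + j68)/(273 + j68), |Γ| = 0.5
RL = −20·log₁₀|Γ| = −20·log₁₀(0.5)

RL ≈ 6.03 dB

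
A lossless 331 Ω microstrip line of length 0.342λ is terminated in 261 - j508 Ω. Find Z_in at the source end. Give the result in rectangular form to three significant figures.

Z_in ≈ 266 + j513 Ω

βl = 2π × 0.342 = 123°
tan(βl) = tan(123°) = -1.53
Z_in = Z_0·(Z_L + jZ_0·tanβl)/(Z_0 + jZ_L·tanβl)
     = 331·(261 − j1020)/(-448 − j400)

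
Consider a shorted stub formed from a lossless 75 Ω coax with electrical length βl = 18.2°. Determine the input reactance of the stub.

tan(βl) = 0.329
For a shorted stub, Z_in = jZ_0·tan(βl)

X_in ≈ 24.7 Ω (inductive)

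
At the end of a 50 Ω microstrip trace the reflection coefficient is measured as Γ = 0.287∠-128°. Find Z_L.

Z_L ≈ 32 − j15.8 Ω

Z_L = Z_0·(1 + Γ)/(1 − Γ) = 50·(0.823 − j0.226)/(1.18 + j0.226)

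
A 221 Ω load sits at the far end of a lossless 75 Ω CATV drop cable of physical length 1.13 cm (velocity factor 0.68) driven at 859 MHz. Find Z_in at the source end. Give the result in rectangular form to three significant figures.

Z_in ≈ 133 − j97.3 Ω

λ = v/f = 0.68·c / 859 MHz = 0.237 m
βl = 2π·l/λ = 2π × 0.0476 = 17.1°
tan(βl) = tan(17.1°) = 0.308
Z_in = Z_0·(Z_L + jZ_0·tanβl)/(Z_0 + jZ_L·tanβl)
     = 75·(221 + j23.1)/(75 + j68.1)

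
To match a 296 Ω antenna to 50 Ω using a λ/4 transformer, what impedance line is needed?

Z_qwt ≈ 122 Ω

Z_qwt = √(Z_0·R_L) = √(50 × 296) = √14800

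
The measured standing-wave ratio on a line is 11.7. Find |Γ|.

|Γ| ≈ 0.843

|Γ| = (S − 1)/(S + 1) = (11.7 − 1)/(11.7 + 1) = 10.7/12.7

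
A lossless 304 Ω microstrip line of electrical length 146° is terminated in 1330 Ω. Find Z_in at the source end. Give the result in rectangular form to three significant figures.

tan(βl) = tan(146°) = -0.675
Z_in = Z_0·(Z_L + jZ_0·tanβl)/(Z_0 + jZ_L·tanβl)
     = 304·(1330 − j205)/(304 − j897)

Z_in ≈ 199 + j383 Ω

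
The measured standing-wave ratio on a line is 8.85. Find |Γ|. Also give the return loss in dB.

|Γ| ≈ 0.797; return loss ≈ 1.97 dB

|Γ| = (S − 1)/(S + 1) = (8.85 − 1)/(8.85 + 1) = 7.85/9.85
RL = −20·log₁₀|Γ| = −20·log₁₀(0.797)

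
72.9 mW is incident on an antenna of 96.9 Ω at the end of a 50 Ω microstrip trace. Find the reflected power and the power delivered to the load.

Γ = (96.9 − 50)/(96.9 + 50) = 0.319
|Γ|² = 0.102
P_refl = |Γ|²·P_inc = 7.43 mW, P_del = (1 − |Γ|²)·P_inc = 65.5 mW

P_reflected ≈ 7.43 mW; P_delivered ≈ 65.5 mW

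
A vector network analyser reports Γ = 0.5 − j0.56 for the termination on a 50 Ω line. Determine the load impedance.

Z_L = Z_0·(1 + Γ)/(1 − Γ) = 50·(1.5 − j0.56)/(0.5 + j0.56)

Z_L ≈ 38.7 − j99.4 Ω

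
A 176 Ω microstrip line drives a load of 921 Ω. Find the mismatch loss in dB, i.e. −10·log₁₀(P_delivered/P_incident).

Γ = (921 − 176)/(921 + 176) = 0.679
|Γ|² = 0.461, so P_del/P_inc = 1 − |Γ|² = 0.539
ML = −10·log₁₀(1 − |Γ|²)

mismatch loss ≈ 2.69 dB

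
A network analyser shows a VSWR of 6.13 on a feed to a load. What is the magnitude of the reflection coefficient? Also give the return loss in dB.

|Γ| ≈ 0.719; return loss ≈ 2.86 dB

|Γ| = (S − 1)/(S + 1) = (6.13 − 1)/(6.13 + 1) = 5.13/7.13
RL = −20·log₁₀|Γ| = −20·log₁₀(0.719)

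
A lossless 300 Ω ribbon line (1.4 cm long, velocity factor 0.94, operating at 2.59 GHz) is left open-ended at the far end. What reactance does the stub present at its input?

λ = v/f = 0.94·c / 2.59 GHz = 0.109 m
βl = 2π·l/λ = 2π × 0.129 = 46.3°
tan(βl) = 1.05
For an open-ended stub, Z_in = −jZ_0·cot(βl) = −jZ_0/tan(βl)

X_in ≈ -287 Ω (capacitive)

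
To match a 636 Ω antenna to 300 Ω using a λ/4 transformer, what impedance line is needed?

Z_qwt = √(Z_0·R_L) = √(300 × 636) = √190800

Z_qwt ≈ 437 Ω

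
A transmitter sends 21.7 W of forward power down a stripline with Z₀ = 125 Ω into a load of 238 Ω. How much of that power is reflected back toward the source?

Γ = (238 − 125)/(238 + 125) = 0.311
|Γ|² = 0.0969
P_refl = |Γ|²·P_inc = 2.1 W, P_del = (1 − |Γ|²)·P_inc = 19.6 W

P_reflected ≈ 2.1 W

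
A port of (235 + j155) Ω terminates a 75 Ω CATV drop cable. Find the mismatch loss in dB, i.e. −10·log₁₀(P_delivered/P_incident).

mismatch loss ≈ 2.31 dB

Γ = (160 + j155)/(310 + j155), |Γ| = 0.643
|Γ|² = 0.413, so P_del/P_inc = 1 − |Γ|² = 0.587
ML = −10·log₁₀(1 − |Γ|²)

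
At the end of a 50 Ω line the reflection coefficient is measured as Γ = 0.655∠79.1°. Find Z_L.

Z_L ≈ 24.2 + j54.4 Ω

Z_L = Z_0·(1 + Γ)/(1 − Γ) = 50·(1.12 + j0.643)/(0.876 − j0.643)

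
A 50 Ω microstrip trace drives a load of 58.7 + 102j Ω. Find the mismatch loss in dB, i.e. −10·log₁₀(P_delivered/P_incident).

mismatch loss ≈ 2.77 dB

Γ = (8.7 + j102)/(108.7 + j102), |Γ| = 0.687
|Γ|² = 0.472, so P_del/P_inc = 1 − |Γ|² = 0.528
ML = −10·log₁₀(1 − |Γ|²)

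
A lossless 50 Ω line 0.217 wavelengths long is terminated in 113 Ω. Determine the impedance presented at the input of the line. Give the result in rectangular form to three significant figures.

Z_in ≈ 22.9 − j8.39 Ω

βl = 2π × 0.217 = 78.1°
tan(βl) = tan(78.1°) = 4.75
Z_in = Z_0·(Z_L + jZ_0·tanβl)/(Z_0 + jZ_L·tanβl)
     = 50·(113 + j238)/(50 + j537)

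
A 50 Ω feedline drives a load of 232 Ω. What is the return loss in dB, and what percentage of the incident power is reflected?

Γ = (232 − 50)/(232 + 50) = 0.645
RL = −20·log₁₀(0.645) = 3.8 dB
P_refl/P_inc = |Γ|² = 0.417

RL ≈ 3.8 dB; 41.7% of incident power reflected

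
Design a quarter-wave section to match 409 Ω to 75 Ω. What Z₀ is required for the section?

Z_qwt ≈ 175 Ω

Z_qwt = √(Z_0·R_L) = √(75 × 409) = √30680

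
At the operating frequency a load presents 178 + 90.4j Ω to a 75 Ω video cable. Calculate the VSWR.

VSWR ≈ 3.08

Γ = (Z_L − Z_0)/(Z_L + Z_0) = (103 + j90.4)/(253 + j90.4)
|Γ| = 137/269 = 0.51
VSWR = (1 + |Γ|)/(1 − |Γ|) = 1.51/0.49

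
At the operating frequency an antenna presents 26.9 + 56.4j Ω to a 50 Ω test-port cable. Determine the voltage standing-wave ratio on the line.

VSWR ≈ 4.54

Γ = (Z_L − Z_0)/(Z_L + Z_0) = (-23.1 + j56.4)/(76.9 + j56.4)
|Γ| = 60.9/95.4 = 0.639
VSWR = (1 + |Γ|)/(1 − |Γ|) = 1.64/0.361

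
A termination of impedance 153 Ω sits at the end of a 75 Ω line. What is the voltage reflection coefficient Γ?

Γ = 0.342

Γ = (Z_L − Z_0)/(Z_L + Z_0) = (153 − 75)/(153 + 75) = 78/228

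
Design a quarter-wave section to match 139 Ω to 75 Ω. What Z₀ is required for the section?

Z_qwt = √(Z_0·R_L) = √(75 × 139) = √10420

Z_qwt ≈ 102 Ω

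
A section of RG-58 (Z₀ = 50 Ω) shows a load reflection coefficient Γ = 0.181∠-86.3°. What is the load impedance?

Z_L ≈ 47.9 − j17.9 Ω

Z_L = Z_0·(1 + Γ)/(1 − Γ) = 50·(1.01 − j0.181)/(0.988 + j0.181)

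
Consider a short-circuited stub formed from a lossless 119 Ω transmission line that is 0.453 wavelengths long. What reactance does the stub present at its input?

βl = 2π × 0.453 = 163°
tan(βl) = -0.304
For a short-circuited stub, Z_in = jZ_0·tan(βl)

X_in ≈ -36.2 Ω (capacitive)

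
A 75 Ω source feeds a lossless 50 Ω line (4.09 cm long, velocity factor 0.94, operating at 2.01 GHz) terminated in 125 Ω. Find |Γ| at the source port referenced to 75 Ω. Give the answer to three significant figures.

λ = v/f = 0.94·c / 2.01 GHz = 0.14 m
βl = 2π·l/λ = 2π × 0.292 = 105°
tan(βl) = -3.75
Z_in = Z_0·(Z_L + jZ_0·tanβl)/(Z_0 + jZ_L·tanβl) = 21.2 + j11.1 Ω
Γ_s = (Z_in − Z_s)/(Z_in + Z_s) = (-53.8 + j11.1)/(96.2 + j11.1), |Γ_s| = 0.568

|Γ| ≈ 0.568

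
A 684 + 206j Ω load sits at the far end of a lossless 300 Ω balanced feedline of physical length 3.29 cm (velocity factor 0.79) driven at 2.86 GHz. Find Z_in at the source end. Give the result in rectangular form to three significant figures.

λ = v/f = 0.79·c / 2.86 GHz = 0.0829 m
βl = 2π·l/λ = 2π × 0.397 = 143°
tan(βl) = tan(143°) = -0.756
Z_in = Z_0·(Z_L + jZ_0·tanβl)/(Z_0 + jZ_L·tanβl)
     = 300·(684 − j20.7)/(456 − j517)

Z_in ≈ 204 + j217 Ω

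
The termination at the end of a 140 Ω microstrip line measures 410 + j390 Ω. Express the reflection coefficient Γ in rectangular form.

Γ = (Z_L − Z_0)/(Z_L + Z_0) = (270 + j390)/(550 + j390)

Γ ≈ 0.661 + j0.24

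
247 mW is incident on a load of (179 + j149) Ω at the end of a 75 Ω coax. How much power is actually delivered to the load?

|Γ| = |(104 + j149)/(254 + j149)| = 0.617
|Γ|² = 0.381
P_refl = |Γ|²·P_inc = 94 mW, P_del = (1 − |Γ|²)·P_inc = 153 mW

P_delivered ≈ 153 mW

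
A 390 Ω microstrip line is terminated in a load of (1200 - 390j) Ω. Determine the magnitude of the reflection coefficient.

|Γ| ≈ 0.549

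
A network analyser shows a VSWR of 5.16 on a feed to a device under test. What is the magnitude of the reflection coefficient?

|Γ| ≈ 0.675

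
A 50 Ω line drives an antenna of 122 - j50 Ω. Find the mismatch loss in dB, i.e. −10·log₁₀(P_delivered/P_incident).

mismatch loss ≈ 1.19 dB

Γ = (72 − j50)/(172 − j50), |Γ| = 0.489
|Γ|² = 0.239, so P_del/P_inc = 1 − |Γ|² = 0.761
ML = −10·log₁₀(1 − |Γ|²)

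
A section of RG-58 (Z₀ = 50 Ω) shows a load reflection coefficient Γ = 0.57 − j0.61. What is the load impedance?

Z_L = Z_0·(1 + Γ)/(1 − Γ) = 50·(1.57 − j0.61)/(0.43 + j0.61)

Z_L ≈ 27.2 − j110 Ω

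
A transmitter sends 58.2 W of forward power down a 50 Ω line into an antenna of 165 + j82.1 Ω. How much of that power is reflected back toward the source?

P_reflected ≈ 21.9 W

|Γ| = |(115 + j82.1)/(215 + j82.1)| = 0.614
|Γ|² = 0.377
P_refl = |Γ|²·P_inc = 21.9 W, P_del = (1 − |Γ|²)·P_inc = 36.3 W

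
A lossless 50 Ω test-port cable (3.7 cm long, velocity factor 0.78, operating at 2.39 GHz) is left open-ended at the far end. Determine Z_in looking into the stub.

Z_in ≈ +j51.9 Ω

λ = v/f = 0.78·c / 2.39 GHz = 0.0979 m
βl = 2π·l/λ = 2π × 0.378 = 136°
tan(βl) = -0.964
For an open-ended stub, Z_in = −jZ_0·cot(βl) = −jZ_0/tan(βl)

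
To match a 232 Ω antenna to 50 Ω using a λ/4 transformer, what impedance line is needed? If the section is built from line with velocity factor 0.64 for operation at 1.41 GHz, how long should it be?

Z_qwt = √(Z_0·R_L) = √(50 × 232) = √11600
λ = 0.64·c/f = 0.136 m, so l = λ/4 = 0.034 m

Z_qwt ≈ 108 Ω; length ≈ 3.4 cm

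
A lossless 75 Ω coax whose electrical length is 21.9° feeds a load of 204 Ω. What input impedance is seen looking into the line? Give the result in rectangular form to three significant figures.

Z_in ≈ 108 − j87.9 Ω

tan(βl) = tan(21.9°) = 0.402
Z_in = Z_0·(Z_L + jZ_0·tanβl)/(Z_0 + jZ_L·tanβl)
     = 75·(204 + j30.1)/(75 + j82)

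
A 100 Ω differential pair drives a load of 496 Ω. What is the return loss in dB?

RL ≈ 3.55 dB

Γ = (496 − 100)/(496 + 100) = 0.664
RL = −20·log₁₀|Γ| = −20·log₁₀(0.664)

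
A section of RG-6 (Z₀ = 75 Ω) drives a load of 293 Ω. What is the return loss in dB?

Γ = (293 − 75)/(293 + 75) = 0.592
RL = −20·log₁₀|Γ| = −20·log₁₀(0.592)

RL ≈ 4.55 dB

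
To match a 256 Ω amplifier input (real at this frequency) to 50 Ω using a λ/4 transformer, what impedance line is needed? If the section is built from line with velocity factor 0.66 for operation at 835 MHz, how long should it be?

Z_qwt = √(Z_0·R_L) = √(50 × 256) = √12800
λ = 0.66·c/f = 0.237 m, so l = λ/4 = 0.0593 m

Z_qwt ≈ 113 Ω; length ≈ 5.93 cm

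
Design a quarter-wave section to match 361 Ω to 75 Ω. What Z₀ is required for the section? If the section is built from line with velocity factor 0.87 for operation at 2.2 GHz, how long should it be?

Z_qwt = √(Z_0·R_L) = √(75 × 361) = √27080
λ = 0.87·c/f = 0.119 m, so l = λ/4 = 0.0297 m

Z_qwt ≈ 165 Ω; length ≈ 2.97 cm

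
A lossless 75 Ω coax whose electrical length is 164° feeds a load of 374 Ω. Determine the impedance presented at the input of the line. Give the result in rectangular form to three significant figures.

tan(βl) = tan(164°) = -0.287
Z_in = Z_0·(Z_L + jZ_0·tanβl)/(Z_0 + jZ_L·tanβl)
     = 75·(374 − j21.5)/(75 − j107)

Z_in ≈ 133 + j169 Ω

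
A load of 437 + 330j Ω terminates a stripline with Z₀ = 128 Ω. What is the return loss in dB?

RL ≈ 3.21 dB

Γ = (309 + j330)/(565 + j330), |Γ| = 0.691
RL = −20·log₁₀|Γ| = −20·log₁₀(0.691)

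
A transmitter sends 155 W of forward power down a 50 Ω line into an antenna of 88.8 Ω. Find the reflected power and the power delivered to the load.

P_reflected ≈ 12.1 W; P_delivered ≈ 143 W

Γ = (88.8 − 50)/(88.8 + 50) = 0.28
|Γ|² = 0.0781
P_refl = |Γ|²·P_inc = 12.1 W, P_del = (1 − |Γ|²)·P_inc = 143 W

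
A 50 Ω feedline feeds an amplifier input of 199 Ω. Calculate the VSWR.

VSWR ≈ 3.98

For a purely resistive load, VSWR = R_L/Z_0 or Z_0/R_L (whichever > 1) = 199/50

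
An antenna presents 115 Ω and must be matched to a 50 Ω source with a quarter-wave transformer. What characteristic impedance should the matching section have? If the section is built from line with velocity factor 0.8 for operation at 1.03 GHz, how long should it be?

Z_qwt = √(Z_0·R_L) = √(50 × 115) = √5750
λ = 0.8·c/f = 0.233 m, so l = λ/4 = 0.0583 m

Z_qwt ≈ 75.8 Ω; length ≈ 5.83 cm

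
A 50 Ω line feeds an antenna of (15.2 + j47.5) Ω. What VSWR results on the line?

Γ = (Z_L − Z_0)/(Z_L + Z_0) = (-34.8 + j47.5)/(65.2 + j47.5)
|Γ| = 58.9/80.7 = 0.73
VSWR = (1 + |Γ|)/(1 − |Γ|) = 1.73/0.27

VSWR ≈ 6.41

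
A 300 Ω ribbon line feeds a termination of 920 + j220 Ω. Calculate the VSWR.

Γ = (Z_L − Z_0)/(Z_L + Z_0) = (620 + j220)/(1220 + j220)
|Γ| = 658/1240 = 0.531
VSWR = (1 + |Γ|)/(1 − |Γ|) = 1.53/0.469

VSWR ≈ 3.26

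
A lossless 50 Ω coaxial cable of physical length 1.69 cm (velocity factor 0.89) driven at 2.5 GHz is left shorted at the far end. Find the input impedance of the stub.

λ = v/f = 0.89·c / 2.5 GHz = 0.107 m
βl = 2π·l/λ = 2π × 0.158 = 57°
tan(βl) = 1.54
For a shorted stub, Z_in = jZ_0·tan(βl)

Z_in ≈ +j76.9 Ω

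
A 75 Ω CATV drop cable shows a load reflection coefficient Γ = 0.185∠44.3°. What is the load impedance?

Z_L = Z_0·(1 + Γ)/(1 − Γ) = 75·(1.13 + j0.129)/(0.868 − j0.129)

Z_L ≈ 94.1 + j25.2 Ω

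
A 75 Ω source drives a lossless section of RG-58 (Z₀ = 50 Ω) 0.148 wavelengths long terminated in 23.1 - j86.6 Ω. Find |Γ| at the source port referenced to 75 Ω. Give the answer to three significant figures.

βl = 2π × 0.148 = 53.3°
tan(βl) = 1.34
Z_in = Z_0·(Z_L + jZ_0·tanβl)/(Z_0 + jZ_L·tanβl) = 5.66 − j6.95 Ω
Γ_s = (Z_in − Z_s)/(Z_in + Z_s) = (-69.3 − j6.95)/(80.7 − j6.95), |Γ_s| = 0.861

|Γ| ≈ 0.861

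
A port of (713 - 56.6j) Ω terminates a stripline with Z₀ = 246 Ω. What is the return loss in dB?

Γ = (467 − j56.6)/(959 − j56.6), |Γ| = 0.49
RL = −20·log₁₀|Γ| = −20·log₁₀(0.49)

RL ≈ 6.2 dB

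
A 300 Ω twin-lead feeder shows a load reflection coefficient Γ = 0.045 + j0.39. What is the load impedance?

Z_L ≈ 238 + j220 Ω

Z_L = Z_0·(1 + Γ)/(1 − Γ) = 300·(1.04 + j0.39)/(0.955 − j0.39)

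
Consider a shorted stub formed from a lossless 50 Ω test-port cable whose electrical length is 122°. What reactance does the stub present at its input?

X_in ≈ -80 Ω (capacitive)

tan(βl) = -1.6
For a shorted stub, Z_in = jZ_0·tan(βl)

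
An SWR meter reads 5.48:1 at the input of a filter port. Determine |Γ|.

|Γ| ≈ 0.691

|Γ| = (S − 1)/(S + 1) = (5.48 − 1)/(5.48 + 1) = 4.48/6.48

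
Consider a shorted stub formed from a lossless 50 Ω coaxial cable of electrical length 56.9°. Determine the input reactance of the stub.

tan(βl) = 1.53
For a shorted stub, Z_in = jZ_0·tan(βl)

X_in ≈ 76.7 Ω (inductive)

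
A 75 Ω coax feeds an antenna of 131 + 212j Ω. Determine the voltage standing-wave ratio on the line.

VSWR ≈ 6.75

Γ = (Z_L − Z_0)/(Z_L + Z_0) = (56 + j212)/(206 + j212)
|Γ| = 219/296 = 0.742
VSWR = (1 + |Γ|)/(1 − |Γ|) = 1.74/0.258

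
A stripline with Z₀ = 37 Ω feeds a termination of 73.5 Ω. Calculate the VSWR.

VSWR ≈ 1.99

Γ = (73.5 − 37)/(73.5 + 37) = 0.33
VSWR = (1 + 0.33)/(1 − 0.33)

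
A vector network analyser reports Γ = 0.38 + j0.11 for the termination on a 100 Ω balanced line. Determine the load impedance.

Z_L = Z_0·(1 + Γ)/(1 − Γ) = 100·(1.38 + j0.11)/(0.62 − j0.11)

Z_L ≈ 213 + j55.5 Ω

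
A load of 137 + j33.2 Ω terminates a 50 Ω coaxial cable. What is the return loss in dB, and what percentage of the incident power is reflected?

Γ = (87 + j33.2)/(187 + j33.2), |Γ| = 0.49
RL = −20·log₁₀(0.49) = 6.19 dB
P_refl/P_inc = |Γ|² = 0.24

RL ≈ 6.19 dB; 24% of incident power reflected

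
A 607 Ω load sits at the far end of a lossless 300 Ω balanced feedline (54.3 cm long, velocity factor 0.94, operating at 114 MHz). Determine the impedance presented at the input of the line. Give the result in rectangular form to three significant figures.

Z_in ≈ 152 − j43.6 Ω

λ = v/f = 0.94·c / 114 MHz = 2.47 m
βl = 2π·l/λ = 2π × 0.22 = 79°
tan(βl) = tan(79°) = 5.16
Z_in = Z_0·(Z_L + jZ_0·tanβl)/(Z_0 + jZ_L·tanβl)
     = 300·(607 + j1550)/(300 + j3130)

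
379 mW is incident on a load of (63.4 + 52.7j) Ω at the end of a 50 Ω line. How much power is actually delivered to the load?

P_delivered ≈ 307 mW

|Γ| = |(13.4 + j52.7)/(113.4 + j52.7)| = 0.435
|Γ|² = 0.189
P_refl = |Γ|²·P_inc = 71.7 mW, P_del = (1 − |Γ|²)·P_inc = 307 mW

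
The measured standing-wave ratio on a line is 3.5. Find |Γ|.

|Γ| = (S − 1)/(S + 1) = (3.5 − 1)/(3.5 + 1) = 2.5/4.5

|Γ| ≈ 0.556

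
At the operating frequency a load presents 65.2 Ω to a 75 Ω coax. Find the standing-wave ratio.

Γ = (65.2 − 75)/(65.2 + 75) = -0.0699
VSWR = (1 + 0.0699)/(1 − 0.0699)

VSWR ≈ 1.15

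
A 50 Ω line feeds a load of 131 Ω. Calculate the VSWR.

VSWR ≈ 2.62

Γ = (131 − 50)/(131 + 50) = 0.448
VSWR = (1 + 0.448)/(1 − 0.448)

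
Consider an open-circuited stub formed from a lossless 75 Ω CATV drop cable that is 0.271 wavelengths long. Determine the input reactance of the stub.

X_in ≈ 9.95 Ω (inductive)

βl = 2π × 0.271 = 97.6°
tan(βl) = -7.53
For an open-circuited stub, Z_in = −jZ_0·cot(βl) = −jZ_0/tan(βl)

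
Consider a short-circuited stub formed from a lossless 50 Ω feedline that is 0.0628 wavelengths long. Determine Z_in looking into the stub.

βl = 2π × 0.0628 = 22.6°
tan(βl) = 0.416
For a short-circuited stub, Z_in = jZ_0·tan(βl)

Z_in ≈ +j20.8 Ω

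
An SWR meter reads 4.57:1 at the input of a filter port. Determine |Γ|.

|Γ| ≈ 0.641

|Γ| = (S − 1)/(S + 1) = (4.57 − 1)/(4.57 + 1) = 3.57/5.57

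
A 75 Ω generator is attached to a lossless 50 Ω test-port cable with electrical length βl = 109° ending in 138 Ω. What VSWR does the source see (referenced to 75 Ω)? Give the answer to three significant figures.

VSWR ≈ 3.91

tan(βl) = -2.9
Z_in = Z_0·(Z_L + jZ_0·tanβl)/(Z_0 + jZ_L·tanβl) = 20 + j14.7 Ω
Γ_s = (Z_in − Z_s)/(Z_in + Z_s) = (-55 + j14.7)/(95 + j14.7), |Γ_s| = 0.593
VSWR = (1 + |Γ_s|)/(1 − |Γ_s|)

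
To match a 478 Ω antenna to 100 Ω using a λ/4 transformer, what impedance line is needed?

Z_qwt ≈ 219 Ω

Z_qwt = √(Z_0·R_L) = √(100 × 478) = √47800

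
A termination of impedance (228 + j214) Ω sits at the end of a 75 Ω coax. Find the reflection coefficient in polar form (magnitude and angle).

Γ ≈ 0.709 ∠ 19.2°

Γ = (Z_L − Z_0)/(Z_L + Z_0) = (153 + j214)/(303 + j214)
|Γ| = 263/371 = 0.709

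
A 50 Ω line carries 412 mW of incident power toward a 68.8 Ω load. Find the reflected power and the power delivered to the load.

P_reflected ≈ 10.3 mW; P_delivered ≈ 402 mW

Γ = (68.8 − 50)/(68.8 + 50) = 0.158
|Γ|² = 0.025
P_refl = |Γ|²·P_inc = 10.3 mW, P_del = (1 − |Γ|²)·P_inc = 402 mW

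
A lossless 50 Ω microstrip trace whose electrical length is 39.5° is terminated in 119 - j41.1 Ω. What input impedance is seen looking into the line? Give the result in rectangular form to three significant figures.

Z_in ≈ 30 − j35 Ω

tan(βl) = tan(39.5°) = 0.824
Z_in = Z_0·(Z_L + jZ_0·tanβl)/(Z_0 + jZ_L·tanβl)
     = 50·(119 + j0.117)/(83.9 + j98.1)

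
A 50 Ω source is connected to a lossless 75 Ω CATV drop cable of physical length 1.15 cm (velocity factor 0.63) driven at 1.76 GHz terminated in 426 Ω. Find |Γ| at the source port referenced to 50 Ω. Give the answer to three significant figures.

λ = v/f = 0.63·c / 1.76 GHz = 0.107 m
βl = 2π·l/λ = 2π × 0.107 = 38.6°
tan(βl) = 0.797
Z_in = Z_0·(Z_L + jZ_0·tanβl)/(Z_0 + jZ_L·tanβl) = 32.4 − j87 Ω
Γ_s = (Z_in − Z_s)/(Z_in + Z_s) = (-17.6 − j87)/(82.4 − j87), |Γ_s| = 0.74

|Γ| ≈ 0.74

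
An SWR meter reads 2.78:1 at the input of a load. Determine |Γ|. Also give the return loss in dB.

|Γ| = (S − 1)/(S + 1) = (2.78 − 1)/(2.78 + 1) = 1.78/3.78
RL = −20·log₁₀|Γ| = −20·log₁₀(0.471)

|Γ| ≈ 0.471; return loss ≈ 6.54 dB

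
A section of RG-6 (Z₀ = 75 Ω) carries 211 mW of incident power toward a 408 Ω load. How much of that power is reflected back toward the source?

Γ = (408 − 75)/(408 + 75) = 0.689
|Γ|² = 0.475
P_refl = |Γ|²·P_inc = 100 mW, P_del = (1 − |Γ|²)·P_inc = 111 mW

P_reflected ≈ 100 mW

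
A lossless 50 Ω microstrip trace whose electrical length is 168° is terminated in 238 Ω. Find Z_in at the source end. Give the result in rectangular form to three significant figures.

Z_in ≈ 123 + j114 Ω

tan(βl) = tan(168°) = -0.213
Z_in = Z_0·(Z_L + jZ_0·tanβl)/(Z_0 + jZ_L·tanβl)
     = 50·(238 − j10.6)/(50 − j50.6)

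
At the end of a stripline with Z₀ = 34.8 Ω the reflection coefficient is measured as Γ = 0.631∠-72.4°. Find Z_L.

Z_L = Z_0·(1 + Γ)/(1 − Γ) = 34.8·(1.19 − j0.601)/(0.809 + j0.601)

Z_L ≈ 20.6 − j41.2 Ω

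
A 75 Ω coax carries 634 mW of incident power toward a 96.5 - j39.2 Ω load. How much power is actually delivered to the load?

|Γ| = |(21.5 − j39.2)/(171.5 − j39.2)| = 0.254
|Γ|² = 0.0646
P_refl = |Γ|²·P_inc = 40.9 mW, P_del = (1 − |Γ|²)·P_inc = 593 mW

P_delivered ≈ 593 mW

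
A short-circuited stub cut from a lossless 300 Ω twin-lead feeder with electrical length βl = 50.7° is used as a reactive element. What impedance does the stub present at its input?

tan(βl) = 1.22
For a short-circuited stub, Z_in = jZ_0·tan(βl)

Z_in ≈ +j367 Ω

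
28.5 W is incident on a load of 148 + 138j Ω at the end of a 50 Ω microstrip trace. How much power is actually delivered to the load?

P_delivered ≈ 14.5 W

|Γ| = |(98 + j138)/(198 + j138)| = 0.701
|Γ|² = 0.492
P_refl = |Γ|²·P_inc = 14 W, P_del = (1 − |Γ|²)·P_inc = 14.5 W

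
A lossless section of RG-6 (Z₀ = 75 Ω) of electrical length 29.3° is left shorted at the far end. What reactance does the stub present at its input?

X_in ≈ 42.1 Ω (inductive)

tan(βl) = 0.561
For a shorted stub, Z_in = jZ_0·tan(βl)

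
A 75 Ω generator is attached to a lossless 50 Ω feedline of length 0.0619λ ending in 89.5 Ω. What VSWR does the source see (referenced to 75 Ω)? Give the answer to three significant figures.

VSWR ≈ 1.52

βl = 2π × 0.0619 = 22.3°
tan(βl) = 0.41
Z_in = Z_0·(Z_L + jZ_0·tanβl)/(Z_0 + jZ_L·tanβl) = 68 − j29.4 Ω
Γ_s = (Z_in − Z_s)/(Z_in + Z_s) = (-7.04 − j29.4)/(143 − j29.4), |Γ_s| = 0.207
VSWR = (1 + |Γ_s|)/(1 − |Γ_s|)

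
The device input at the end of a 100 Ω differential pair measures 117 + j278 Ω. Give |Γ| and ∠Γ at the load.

Γ = (Z_L − Z_0)/(Z_L + Z_0) = (17 + j278)/(217 + j278)
|Γ| = 279/353 = 0.79

Γ ≈ 0.79 ∠ 34.5°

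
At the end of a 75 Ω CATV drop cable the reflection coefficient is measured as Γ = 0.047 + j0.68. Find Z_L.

Z_L = Z_0·(1 + Γ)/(1 − Γ) = 75·(1.05 + j0.68)/(0.953 − j0.68)

Z_L ≈ 29.3 + j74.4 Ω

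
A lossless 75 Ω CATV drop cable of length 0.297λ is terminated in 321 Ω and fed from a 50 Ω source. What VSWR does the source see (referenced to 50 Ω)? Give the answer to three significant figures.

VSWR ≈ 3.17

βl = 2π × 0.297 = 107°
tan(βl) = -3.29
Z_in = Z_0·(Z_L + jZ_0·tanβl)/(Z_0 + jZ_L·tanβl) = 19 + j21.5 Ω
Γ_s = (Z_in − Z_s)/(Z_in + Z_s) = (-31 + j21.5)/(69 + j21.5), |Γ_s| = 0.521
VSWR = (1 + |Γ_s|)/(1 − |Γ_s|)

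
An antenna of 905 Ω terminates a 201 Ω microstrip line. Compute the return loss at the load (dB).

Γ = (905 − 201)/(905 + 201) = 0.637
RL = −20·log₁₀|Γ| = −20·log₁₀(0.637)

RL ≈ 3.92 dB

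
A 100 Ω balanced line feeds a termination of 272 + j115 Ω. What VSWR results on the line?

Γ = (Z_L − Z_0)/(Z_L + Z_0) = (172 + j115)/(372 + j115)
|Γ| = 207/389 = 0.531
VSWR = (1 + |Γ|)/(1 − |Γ|) = 1.53/0.469

VSWR ≈ 3.27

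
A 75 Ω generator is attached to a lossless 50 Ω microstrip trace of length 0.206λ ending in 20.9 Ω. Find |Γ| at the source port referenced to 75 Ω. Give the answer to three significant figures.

βl = 2π × 0.206 = 74.2°
tan(βl) = 3.52
Z_in = Z_0·(Z_L + jZ_0·tanβl)/(Z_0 + jZ_L·tanβl) = 88.5 + j45.9 Ω
Γ_s = (Z_in − Z_s)/(Z_in + Z_s) = (13.5 + j45.9)/(163 + j45.9), |Γ_s| = 0.282

|Γ| ≈ 0.282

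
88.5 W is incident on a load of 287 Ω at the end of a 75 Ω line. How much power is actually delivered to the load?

Γ = (287 − 75)/(287 + 75) = 0.586
|Γ|² = 0.343
P_refl = |Γ|²·P_inc = 30.4 W, P_del = (1 − |Γ|²)·P_inc = 58.1 W

P_delivered ≈ 58.1 W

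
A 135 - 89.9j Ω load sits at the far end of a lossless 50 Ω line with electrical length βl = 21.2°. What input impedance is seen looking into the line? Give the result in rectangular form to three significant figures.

Z_in ≈ 39 − j65.6 Ω

tan(βl) = tan(21.2°) = 0.388
Z_in = Z_0·(Z_L + jZ_0·tanβl)/(Z_0 + jZ_L·tanβl)
     = 50·(135 − j70.5)/(84.9 + j52.4)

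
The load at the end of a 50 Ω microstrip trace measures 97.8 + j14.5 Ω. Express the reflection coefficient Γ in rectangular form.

Γ ≈ 0.33 + j0.0657

Γ = (Z_L − Z_0)/(Z_L + Z_0) = (47.8 + j14.5)/(147.8 + j14.5)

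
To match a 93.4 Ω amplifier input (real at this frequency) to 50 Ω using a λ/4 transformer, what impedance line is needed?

Z_qwt = √(Z_0·R_L) = √(50 × 93.4) = √4670

Z_qwt ≈ 68.3 Ω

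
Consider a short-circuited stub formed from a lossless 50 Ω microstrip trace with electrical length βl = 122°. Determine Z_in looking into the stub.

Z_in ≈ −j80 Ω

tan(βl) = -1.6
For a short-circuited stub, Z_in = jZ_0·tan(βl)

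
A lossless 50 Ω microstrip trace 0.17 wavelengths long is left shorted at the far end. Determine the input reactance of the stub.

βl = 2π × 0.17 = 61.2°
tan(βl) = 1.82
For a shorted stub, Z_in = jZ_0·tan(βl)

X_in ≈ 90.9 Ω (inductive)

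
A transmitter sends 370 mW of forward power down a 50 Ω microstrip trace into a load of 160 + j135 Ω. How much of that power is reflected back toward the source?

|Γ| = |(110 + j135)/(210 + j135)| = 0.698
|Γ|² = 0.487
P_refl = |Γ|²·P_inc = 180 mW, P_del = (1 − |Γ|²)·P_inc = 190 mW

P_reflected ≈ 180 mW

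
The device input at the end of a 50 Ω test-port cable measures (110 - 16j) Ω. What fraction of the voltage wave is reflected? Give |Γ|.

|Γ| ≈ 0.386

Γ = (Z_L − Z_0)/(Z_L + Z_0) = (60 − j16)/(160 − j16)
|Γ| = 62.1/161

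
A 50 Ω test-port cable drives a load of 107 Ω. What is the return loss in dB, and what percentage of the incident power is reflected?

Γ = (107 − 50)/(107 + 50) = 0.363
RL = −20·log₁₀(0.363) = 8.8 dB
P_refl/P_inc = |Γ|² = 0.132

RL ≈ 8.8 dB; 13.2% of incident power reflected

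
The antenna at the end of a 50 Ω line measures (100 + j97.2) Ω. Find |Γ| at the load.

Γ = (Z_L − Z_0)/(Z_L + Z_0) = (50 + j97.2)/(150 + j97.2)
|Γ| = 109/179

|Γ| ≈ 0.612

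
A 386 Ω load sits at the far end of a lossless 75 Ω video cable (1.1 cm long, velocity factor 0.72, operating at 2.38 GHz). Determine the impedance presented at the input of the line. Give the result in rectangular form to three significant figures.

Z_in ≈ 29.4 − j72.7 Ω

λ = v/f = 0.72·c / 2.38 GHz = 0.0908 m
βl = 2π·l/λ = 2π × 0.121 = 43.6°
tan(βl) = tan(43.6°) = 0.953
Z_in = Z_0·(Z_L + jZ_0·tanβl)/(Z_0 + jZ_L·tanβl)
     = 75·(386 + j71.5)/(75 + j368)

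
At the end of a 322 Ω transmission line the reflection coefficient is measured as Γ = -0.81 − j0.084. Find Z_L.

Z_L = Z_0·(1 + Γ)/(1 − Γ) = 322·(0.19 − j0.084)/(1.81 + j0.084)

Z_L ≈ 33 − j16.5 Ω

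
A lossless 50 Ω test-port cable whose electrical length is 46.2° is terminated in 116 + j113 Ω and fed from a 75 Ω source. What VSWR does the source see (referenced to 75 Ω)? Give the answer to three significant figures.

tan(βl) = 1.04
Z_in = Z_0·(Z_L + jZ_0·tanβl)/(Z_0 + jZ_L·tanβl) = 31.5 − j65.6 Ω
Γ_s = (Z_in − Z_s)/(Z_in + Z_s) = (-43.5 − j65.6)/(106 − j65.6), |Γ_s| = 0.63
VSWR = (1 + |Γ_s|)/(1 − |Γ_s|)

VSWR ≈ 4.4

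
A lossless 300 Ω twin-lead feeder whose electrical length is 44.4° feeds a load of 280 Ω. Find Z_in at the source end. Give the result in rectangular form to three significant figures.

Z_in ≈ 299 + j20.6 Ω

tan(βl) = tan(44.4°) = 0.979
Z_in = Z_0·(Z_L + jZ_0·tanβl)/(Z_0 + jZ_L·tanβl)
     = 300·(280 + j294)/(300 + j274)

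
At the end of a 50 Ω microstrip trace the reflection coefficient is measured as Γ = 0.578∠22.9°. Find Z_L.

Z_L = Z_0·(1 + Γ)/(1 − Γ) = 50·(1.53 + j0.225)/(0.468 − j0.225)

Z_L ≈ 124 + j83.6 Ω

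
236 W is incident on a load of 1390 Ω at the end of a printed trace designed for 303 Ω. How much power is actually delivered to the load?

Γ = (1390 − 303)/(1390 + 303) = 0.642
|Γ|² = 0.412
P_refl = |Γ|²·P_inc = 97.3 W, P_del = (1 − |Γ|²)·P_inc = 139 W

P_delivered ≈ 139 W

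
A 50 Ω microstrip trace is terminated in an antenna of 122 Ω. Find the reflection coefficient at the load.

Γ = 0.419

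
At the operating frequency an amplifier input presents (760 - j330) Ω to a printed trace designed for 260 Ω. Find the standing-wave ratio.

VSWR ≈ 3.53

Γ = (Z_L − Z_0)/(Z_L + Z_0) = (500 − j330)/(1020 − j330)
|Γ| = 599/1070 = 0.559
VSWR = (1 + |Γ|)/(1 − |Γ|) = 1.56/0.441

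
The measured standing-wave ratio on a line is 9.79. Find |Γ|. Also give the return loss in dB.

|Γ| = (S − 1)/(S + 1) = (9.79 − 1)/(9.79 + 1) = 8.79/10.8
RL = −20·log₁₀|Γ| = −20·log₁₀(0.815)

|Γ| ≈ 0.815; return loss ≈ 1.78 dB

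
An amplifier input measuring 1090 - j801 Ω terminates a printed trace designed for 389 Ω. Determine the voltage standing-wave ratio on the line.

Γ = (Z_L − Z_0)/(Z_L + Z_0) = (701 − j801)/(1479 − j801)
|Γ| = 1060/1680 = 0.633
VSWR = (1 + |Γ|)/(1 − |Γ|) = 1.63/0.367

VSWR ≈ 4.45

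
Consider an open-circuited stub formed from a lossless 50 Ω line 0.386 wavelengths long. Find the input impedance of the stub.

Z_in ≈ +j57.4 Ω

βl = 2π × 0.386 = 139°
tan(βl) = -0.871
For an open-circuited stub, Z_in = −jZ_0·cot(βl) = −jZ_0/tan(βl)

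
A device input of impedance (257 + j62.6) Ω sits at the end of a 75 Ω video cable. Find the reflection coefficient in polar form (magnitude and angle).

Γ = (Z_L − Z_0)/(Z_L + Z_0) = (182 + j62.6)/(332 + j62.6)
|Γ| = 192/338 = 0.57

Γ ≈ 0.57 ∠ 8.3°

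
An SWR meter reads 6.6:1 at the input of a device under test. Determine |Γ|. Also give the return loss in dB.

|Γ| ≈ 0.737; return loss ≈ 2.65 dB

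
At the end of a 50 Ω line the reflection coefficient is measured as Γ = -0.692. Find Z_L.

Z_L = Z_0·(1 + Γ)/(1 − Γ) = 50·(0.308)/(1.69)

Z_L ≈ 9.1 Ω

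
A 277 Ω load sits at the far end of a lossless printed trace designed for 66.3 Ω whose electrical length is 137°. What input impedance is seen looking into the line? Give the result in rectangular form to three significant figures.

Z_in ≈ 32 + j62.9 Ω

tan(βl) = tan(137°) = -0.933
Z_in = Z_0·(Z_L + jZ_0·tanβl)/(Z_0 + jZ_L·tanβl)
     = 66.3·(277 − j61.8)/(66.3 − j258)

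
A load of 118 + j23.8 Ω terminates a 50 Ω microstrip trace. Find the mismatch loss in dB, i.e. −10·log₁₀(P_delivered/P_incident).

mismatch loss ≈ 0.863 dB

Γ = (68 + j23.8)/(168 + j23.8), |Γ| = 0.425
|Γ|² = 0.18, so P_del/P_inc = 1 − |Γ|² = 0.82
ML = −10·log₁₀(1 − |Γ|²)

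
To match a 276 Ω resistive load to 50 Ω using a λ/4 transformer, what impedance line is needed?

Z_qwt ≈ 117 Ω

Z_qwt = √(Z_0·R_L) = √(50 × 276) = √13800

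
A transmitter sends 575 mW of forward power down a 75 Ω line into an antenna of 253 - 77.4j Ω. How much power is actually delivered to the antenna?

P_delivered ≈ 384 mW

|Γ| = |(178 − j77.4)/(328 − j77.4)| = 0.576
|Γ|² = 0.332
P_refl = |Γ|²·P_inc = 191 mW, P_del = (1 − |Γ|²)·P_inc = 384 mW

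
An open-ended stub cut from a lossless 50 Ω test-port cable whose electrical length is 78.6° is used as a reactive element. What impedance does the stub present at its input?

Z_in ≈ −j10.1 Ω

tan(βl) = 4.96
For an open-ended stub, Z_in = −jZ_0·cot(βl) = −jZ_0/tan(βl)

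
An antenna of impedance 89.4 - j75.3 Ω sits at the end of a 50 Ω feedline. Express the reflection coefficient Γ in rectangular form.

Γ ≈ 0.445 − j0.3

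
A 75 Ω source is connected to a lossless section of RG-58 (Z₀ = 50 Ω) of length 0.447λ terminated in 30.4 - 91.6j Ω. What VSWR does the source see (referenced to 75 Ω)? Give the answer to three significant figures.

VSWR ≈ 5.21

βl = 2π × 0.447 = 161°
tan(βl) = -0.346
Z_in = Z_0·(Z_L + jZ_0·tanβl)/(Z_0 + jZ_L·tanβl) = 191 − j188 Ω
Γ_s = (Z_in − Z_s)/(Z_in + Z_s) = (116 − j188)/(266 − j188), |Γ_s| = 0.678
VSWR = (1 + |Γ_s|)/(1 − |Γ_s|)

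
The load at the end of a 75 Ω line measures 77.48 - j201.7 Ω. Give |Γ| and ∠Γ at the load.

Γ ≈ 0.798 ∠ -36.4°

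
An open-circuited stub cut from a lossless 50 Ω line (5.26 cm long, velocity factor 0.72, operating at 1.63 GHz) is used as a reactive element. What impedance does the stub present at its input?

Z_in ≈ +j66.1 Ω

λ = v/f = 0.72·c / 1.63 GHz = 0.133 m
βl = 2π·l/λ = 2π × 0.397 = 143°
tan(βl) = -0.756
For an open-circuited stub, Z_in = −jZ_0·cot(βl) = −jZ_0/tan(βl)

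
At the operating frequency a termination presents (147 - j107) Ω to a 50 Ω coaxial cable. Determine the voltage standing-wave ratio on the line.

VSWR ≈ 4.62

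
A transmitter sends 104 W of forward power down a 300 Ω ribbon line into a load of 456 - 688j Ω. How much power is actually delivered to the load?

P_delivered ≈ 54.5 W

|Γ| = |(156 − j688)/(756 − j688)| = 0.69
|Γ|² = 0.476
P_refl = |Γ|²·P_inc = 49.5 W, P_del = (1 − |Γ|²)·P_inc = 54.5 W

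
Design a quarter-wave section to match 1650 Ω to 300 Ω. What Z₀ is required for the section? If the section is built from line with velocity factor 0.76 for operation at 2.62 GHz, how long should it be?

Z_qwt ≈ 704 Ω; length ≈ 2.18 cm

Z_qwt = √(Z_0·R_L) = √(300 × 1650) = √495000
λ = 0.76·c/f = 0.087 m, so l = λ/4 = 0.0218 m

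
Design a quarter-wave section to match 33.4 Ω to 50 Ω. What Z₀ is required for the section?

Z_qwt = √(Z_0·R_L) = √(50 × 33.4) = √1670

Z_qwt ≈ 40.9 Ω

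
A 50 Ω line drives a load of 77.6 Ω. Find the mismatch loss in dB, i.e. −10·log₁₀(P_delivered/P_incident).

Γ = (77.6 − 50)/(77.6 + 50) = 0.216
|Γ|² = 0.0468, so P_del/P_inc = 1 − |Γ|² = 0.953
ML = −10·log₁₀(1 − |Γ|²)

mismatch loss ≈ 0.208 dB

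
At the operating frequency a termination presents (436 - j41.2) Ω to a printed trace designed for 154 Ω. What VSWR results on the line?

Γ = (Z_L − Z_0)/(Z_L + Z_0) = (282 − j41.2)/(590 − j41.2)
|Γ| = 285/591 = 0.482
VSWR = (1 + |Γ|)/(1 − |Γ|) = 1.48/0.518

VSWR ≈ 2.86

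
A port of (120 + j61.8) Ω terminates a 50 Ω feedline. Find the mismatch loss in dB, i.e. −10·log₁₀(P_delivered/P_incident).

Γ = (70 + j61.8)/(170 + j61.8), |Γ| = 0.516
|Γ|² = 0.266, so P_del/P_inc = 1 − |Γ|² = 0.734
ML = −10·log₁₀(1 − |Γ|²)

mismatch loss ≈ 1.35 dB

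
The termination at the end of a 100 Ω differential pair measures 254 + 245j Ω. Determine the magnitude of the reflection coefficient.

Γ = (Z_L − Z_0)/(Z_L + Z_0) = (154 + j245)/(354 + j245)
|Γ| = 289/431

|Γ| ≈ 0.672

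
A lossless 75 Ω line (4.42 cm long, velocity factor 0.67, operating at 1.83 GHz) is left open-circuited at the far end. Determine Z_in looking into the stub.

Z_in ≈ +j107 Ω

λ = v/f = 0.67·c / 1.83 GHz = 0.11 m
βl = 2π·l/λ = 2π × 0.402 = 145°
tan(βl) = -0.704
For an open-circuited stub, Z_in = −jZ_0·cot(βl) = −jZ_0/tan(βl)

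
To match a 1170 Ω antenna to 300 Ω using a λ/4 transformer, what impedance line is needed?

Z_qwt ≈ 592 Ω

Z_qwt = √(Z_0·R_L) = √(300 × 1170) = √351000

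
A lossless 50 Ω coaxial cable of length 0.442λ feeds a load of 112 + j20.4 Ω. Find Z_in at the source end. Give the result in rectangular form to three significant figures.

Z_in ≈ 62.1 + j47.1 Ω

βl = 2π × 0.442 = 159°
tan(βl) = tan(159°) = -0.381
Z_in = Z_0·(Z_L + jZ_0·tanβl)/(Z_0 + jZ_L·tanβl)
     = 50·(112 + j1.33)/(57.8 − j42.7)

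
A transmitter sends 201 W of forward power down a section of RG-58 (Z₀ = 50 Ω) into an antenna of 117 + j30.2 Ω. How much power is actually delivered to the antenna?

P_delivered ≈ 163 W

|Γ| = |(67 + j30.2)/(167 + j30.2)| = 0.433
|Γ|² = 0.188
P_refl = |Γ|²·P_inc = 37.7 W, P_del = (1 − |Γ|²)·P_inc = 163 W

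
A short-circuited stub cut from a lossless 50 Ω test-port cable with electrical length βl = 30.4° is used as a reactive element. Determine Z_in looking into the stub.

Z_in ≈ +j29.3 Ω

tan(βl) = 0.587
For a short-circuited stub, Z_in = jZ_0·tan(βl)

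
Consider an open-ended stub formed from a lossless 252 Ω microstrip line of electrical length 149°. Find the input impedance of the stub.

Z_in ≈ +j419 Ω

tan(βl) = -0.601
For an open-ended stub, Z_in = −jZ_0·cot(βl) = −jZ_0/tan(βl)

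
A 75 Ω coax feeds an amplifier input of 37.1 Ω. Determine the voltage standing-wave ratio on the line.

For a purely resistive load, VSWR = R_L/Z_0 or Z_0/R_L (whichever > 1) = 75/37.1

VSWR ≈ 2.02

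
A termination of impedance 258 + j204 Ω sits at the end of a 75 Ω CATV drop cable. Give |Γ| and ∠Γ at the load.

Γ ≈ 0.702 ∠ 16.6°

Γ = (Z_L − Z_0)/(Z_L + Z_0) = (183 + j204)/(333 + j204)
|Γ| = 274/391 = 0.702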